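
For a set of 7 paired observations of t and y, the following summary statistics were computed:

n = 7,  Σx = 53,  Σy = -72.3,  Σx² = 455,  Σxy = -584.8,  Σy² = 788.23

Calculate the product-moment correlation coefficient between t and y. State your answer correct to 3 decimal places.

-0.792

Sxx = Σx² − (Σx)²/n = 455 − 401.285714 = 53.714286
Sxy = Σxy − (Σx)(Σy)/n = -584.8 − (-547.414286) = -37.385714
Syy = Σy² − (Σy)²/n = 788.23 − 746.755714 = 41.474286
r = Sxy/√(Sxx·Syy) = -37.385714/√(2227.761633) = -37.385714/47.199170 = -0.792084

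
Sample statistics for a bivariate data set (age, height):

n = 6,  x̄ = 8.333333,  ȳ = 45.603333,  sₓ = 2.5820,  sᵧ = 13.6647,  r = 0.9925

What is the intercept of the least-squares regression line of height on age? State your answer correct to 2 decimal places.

b = r · sᵧ/sₓ = 0.9925 · 13.6647/2.582 = 5.252601
a = ȳ − b·x̄ = 45.603333 − 5.252601·8.333333 = 1.831663

1.83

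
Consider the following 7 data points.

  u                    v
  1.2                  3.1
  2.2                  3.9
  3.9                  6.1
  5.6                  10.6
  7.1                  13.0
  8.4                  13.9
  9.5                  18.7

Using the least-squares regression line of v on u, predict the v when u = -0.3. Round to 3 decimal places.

n = 7, Σx = 37.9, Σy = 69.3, Σxy = 482.16, Σx² = 264.07
Sxx = Σx² − (Σx)²/n = 264.07 − 205.201429 = 58.868571
Sxy = Σxy − (Σx)(Σy)/n = 482.16 − 375.21 = 106.95
b = Sxy/Sxx = 106.95/58.868571 = 1.816759
a = ȳ − b·x̄ = 9.9 − 1.816759·5.414286 = 0.063548
ŷ(-0.3) = a + b·-0.3 = 0.063548 + 1.816759·(-0.3) = -0.481479

-0.481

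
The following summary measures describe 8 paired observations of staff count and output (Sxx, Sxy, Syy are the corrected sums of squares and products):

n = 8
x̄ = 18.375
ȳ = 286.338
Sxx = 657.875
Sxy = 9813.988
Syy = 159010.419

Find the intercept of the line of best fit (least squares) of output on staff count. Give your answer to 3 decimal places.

b = Sxy/Sxx = 9813.988/657.875 = 14.917709
a = ȳ − b·x̄ = 286.338 − 14.917709·18.375 = 12.225092

12.225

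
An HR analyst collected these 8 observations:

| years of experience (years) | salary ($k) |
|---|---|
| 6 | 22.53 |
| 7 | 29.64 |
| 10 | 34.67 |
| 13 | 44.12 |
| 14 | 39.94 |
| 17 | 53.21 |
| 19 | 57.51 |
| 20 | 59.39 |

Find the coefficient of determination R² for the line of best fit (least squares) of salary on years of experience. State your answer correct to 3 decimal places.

n = 8, Σx = 106, Σy = 341.01, Σxy = 5007.14, Σx² = 1600, Σy² = 15795.7937
Sxx = Σx² − (Σx)²/n = 1600 − 1404.5 = 195.5
Sxy = Σxy − (Σx)(Σy)/n = 5007.14 − 4518.3825 = 488.7575
Syy = Σy² − (Σy)²/n = 15795.7937 − 14535.977512 = 1259.816188
R² = Sxy²/(Sxx·Syy) = (488.7575)²/(195.5·1259.816188) = 0.969913

0.970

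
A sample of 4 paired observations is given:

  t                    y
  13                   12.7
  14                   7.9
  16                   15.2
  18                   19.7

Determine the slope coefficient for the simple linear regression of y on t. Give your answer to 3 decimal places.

n = 4, Σx = 61, Σy = 55.5, Σxy = 873.5, Σx² = 945
Sxx = Σx² − (Σx)²/n = 945 − 930.25 = 14.75
Sxy = Σxy − (Σx)(Σy)/n = 873.5 − 846.375 = 27.125
b = Sxy/Sxx = 27.125/14.75 = 1.838983

1.839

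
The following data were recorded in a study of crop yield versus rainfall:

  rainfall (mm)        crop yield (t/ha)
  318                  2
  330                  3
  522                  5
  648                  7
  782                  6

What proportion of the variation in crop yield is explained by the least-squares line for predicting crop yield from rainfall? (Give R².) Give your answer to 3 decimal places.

n = 5, Σx = 2600, Σy = 23, Σxy = 13464, Σx² = 1513936, Σy² = 123
Sxx = Σx² − (Σx)²/n = 1513936 − 1352000 = 161936
Sxy = Σxy − (Σx)(Σy)/n = 13464 − 11960 = 1504
Syy = Σy² − (Σy)²/n = 123 − 105.8 = 17.2
R² = Sxy²/(Sxx·Syy) = (1504)²/(161936·17.2) = 0.812127

0.812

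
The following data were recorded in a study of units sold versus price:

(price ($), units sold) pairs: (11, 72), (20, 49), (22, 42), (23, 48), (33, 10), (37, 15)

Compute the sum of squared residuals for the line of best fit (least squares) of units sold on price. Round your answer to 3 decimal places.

149.069

n = 6, Σx = 146, Σy = 236, Σxy = 4685, Σx² = 3992, Σy² = 11978
Sxx = Σx² − (Σx)²/n = 3992 − 3552.666667 = 439.333333
Sxy = Σxy − (Σx)(Σy)/n = 4685 − 5742.666667 = -1057.666667
Syy = Σy² − (Σy)²/n = 11978 − 9282.666667 = 2695.333333
b = Sxy/Sxx = -1057.666667/439.333333 = -2.407436
SSE = Syy − b·Sxy = 2695.333333 − (-2.407436)·(-1057.666667) = 149.069044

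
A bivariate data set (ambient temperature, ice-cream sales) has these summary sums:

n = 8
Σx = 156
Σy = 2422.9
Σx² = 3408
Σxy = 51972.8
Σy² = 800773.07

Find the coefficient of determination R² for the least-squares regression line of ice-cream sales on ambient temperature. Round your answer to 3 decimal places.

Sxx = Σx² − (Σx)²/n = 3408 − 3042 = 366
Sxy = Σxy − (Σx)(Σy)/n = 51972.8 − 47246.55 = 4726.25
Syy = Σy² − (Σy)²/n = 800773.07 − 733805.55125 = 66967.51875
R² = Sxy²/(Sxx·Syy) = (4726.25)²/(366·66967.51875) = 0.911356

0.911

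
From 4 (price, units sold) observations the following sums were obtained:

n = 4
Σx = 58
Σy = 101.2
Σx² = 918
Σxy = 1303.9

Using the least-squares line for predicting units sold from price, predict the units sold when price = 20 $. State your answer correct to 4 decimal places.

13.6214

Sxx = Σx² − (Σx)²/n = 918 − 841 = 77
Sxy = Σxy − (Σx)(Σy)/n = 1303.9 − 1467.4 = -163.5
b = Sxy/Sxx = -163.5/77 = -2.123377
a = ȳ − b·x̄ = 25.3 − (-2.123377)·14.5 = 56.088961
ŷ(20) = a + b·20 = 56.088961 + (-2.123377)·20 = 13.621429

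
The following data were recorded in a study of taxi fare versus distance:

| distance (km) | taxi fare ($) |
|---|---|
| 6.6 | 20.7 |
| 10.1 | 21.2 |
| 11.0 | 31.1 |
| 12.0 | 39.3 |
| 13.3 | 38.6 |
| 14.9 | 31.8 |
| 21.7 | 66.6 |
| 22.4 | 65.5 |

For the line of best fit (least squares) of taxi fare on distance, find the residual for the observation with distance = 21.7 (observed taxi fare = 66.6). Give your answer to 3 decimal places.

3.629

n = 8, Σx = 112, Σy = 314.8, Σxy = 5064.06, Σx² = 1782.12
Sxx = Σx² − (Σx)²/n = 1782.12 − 1568 = 214.12
Sxy = Σxy − (Σx)(Σy)/n = 5064.06 − 4407.2 = 656.86
b = Sxy/Sxx = 656.86/214.12 = 3.067719
a = ȳ − b·x̄ = 39.35 − 3.067719·14 = -3.598067
ŷ(21.7) = -3.598067 + 3.067719·21.7 = 62.971437
residual = y − ŷ = 66.6 − 62.971437 = 3.628563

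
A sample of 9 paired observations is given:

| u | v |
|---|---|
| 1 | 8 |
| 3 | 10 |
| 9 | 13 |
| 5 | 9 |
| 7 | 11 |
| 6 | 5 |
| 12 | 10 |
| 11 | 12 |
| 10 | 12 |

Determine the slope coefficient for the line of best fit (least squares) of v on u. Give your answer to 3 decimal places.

n = 9, Σx = 64, Σy = 90, Σxy = 679, Σx² = 566
Sxx = Σx² − (Σx)²/n = 566 − 455.111111 = 110.888889
Sxy = Σxy − (Σx)(Σy)/n = 679 − 640 = 39
b = Sxy/Sxx = 39/110.888889 = 0.351703

0.352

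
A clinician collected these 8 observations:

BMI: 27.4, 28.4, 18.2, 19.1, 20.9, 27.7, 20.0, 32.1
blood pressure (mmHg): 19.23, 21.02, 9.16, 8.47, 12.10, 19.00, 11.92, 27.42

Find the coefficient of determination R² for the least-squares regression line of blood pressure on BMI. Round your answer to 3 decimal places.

n = 8, Σx = 193.8, Σy = 128.32, Σxy = 3350.131, Σx² = 4887.88, Σy² = 2368.6326
Sxx = Σx² − (Σx)²/n = 4887.88 − 4694.805 = 193.075
Sxy = Σxy − (Σx)(Σy)/n = 3350.131 − 3108.552 = 241.579
Syy = Σy² − (Σy)²/n = 2368.6326 − 2058.2528 = 310.3798
R² = Sxy²/(Sxx·Syy) = (241.579)²/(193.075·310.3798) = 0.973865

0.974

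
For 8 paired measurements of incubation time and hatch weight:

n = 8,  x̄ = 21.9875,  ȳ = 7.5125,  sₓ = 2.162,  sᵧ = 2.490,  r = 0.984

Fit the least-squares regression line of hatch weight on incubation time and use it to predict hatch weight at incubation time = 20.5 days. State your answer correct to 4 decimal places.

5.8267

b = r · sᵧ/sₓ = 0.984 · 2.49/2.162 = 1.133284
a = ȳ − b·x̄ = 7.5125 − 1.133284·21.9875 = -17.405582
ŷ(20.5) = a + b·20.5 = -17.405582 + 1.133284·20.5 = 5.826740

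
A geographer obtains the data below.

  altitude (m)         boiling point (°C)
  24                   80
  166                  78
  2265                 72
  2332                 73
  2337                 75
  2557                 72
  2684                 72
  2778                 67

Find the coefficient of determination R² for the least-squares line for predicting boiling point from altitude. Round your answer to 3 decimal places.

0.776

n = 8, Σx = 15143, Σy = 589, Σxy = 1086937, Σx² = 37517539, Σy² = 43479
Sxx = Σx² − (Σx)²/n = 37517539 − 28663806.125 = 8853732.875
Sxy = Σxy − (Σx)(Σy)/n = 1086937 − 1114903.375 = -27966.375
Syy = Σy² − (Σy)²/n = 43479 − 43365.125 = 113.875
R² = Sxy²/(Sxx·Syy) = (-27966.375)²/(8853732.875·113.875) = 0.775742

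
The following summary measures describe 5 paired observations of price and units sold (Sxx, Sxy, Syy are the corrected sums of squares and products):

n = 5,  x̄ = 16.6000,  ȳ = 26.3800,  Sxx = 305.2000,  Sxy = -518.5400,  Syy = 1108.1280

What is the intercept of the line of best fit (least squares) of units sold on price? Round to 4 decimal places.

54.5837

b = Sxy/Sxx = -518.54/305.2 = -1.699017
a = ȳ − b·x̄ = 26.38 − (-1.699017)·16.6 = 54.583683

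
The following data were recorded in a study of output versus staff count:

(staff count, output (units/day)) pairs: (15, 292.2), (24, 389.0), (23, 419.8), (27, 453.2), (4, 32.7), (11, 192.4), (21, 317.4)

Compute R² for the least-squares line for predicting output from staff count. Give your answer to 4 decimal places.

0.9594

n = 7, Σx = 125, Σy = 2096.7, Σxy = 44523.4, Σx² = 2637, Σy² = 757153.93
Sxx = Σx² − (Σx)²/n = 2637 − 2232.142857 = 404.857143
Sxy = Σxy − (Σx)(Σy)/n = 44523.4 − 37441.071429 = 7082.328571
Syy = Σy² − (Σy)²/n = 757153.93 − 628021.555714 = 129132.374286
R² = Sxy²/(Sxx·Syy) = (7082.328571)²/(404.857143·129132.374286) = 0.959434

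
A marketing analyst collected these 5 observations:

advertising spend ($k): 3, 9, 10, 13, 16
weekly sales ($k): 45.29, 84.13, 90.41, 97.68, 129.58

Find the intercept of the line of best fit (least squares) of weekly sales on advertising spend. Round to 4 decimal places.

27.0192

n = 5, Σx = 51, Σy = 447.09, Σxy = 5140.26, Σx² = 615
Sxx = Σx² − (Σx)²/n = 615 − 520.2 = 94.8
Sxy = Σxy − (Σx)(Σy)/n = 5140.26 − 4560.318 = 579.942
b = Sxy/Sxx = 579.942/94.8 = 6.117532
a = ȳ − b·x̄ = 89.418 − 6.117532·10.2 = 27.019177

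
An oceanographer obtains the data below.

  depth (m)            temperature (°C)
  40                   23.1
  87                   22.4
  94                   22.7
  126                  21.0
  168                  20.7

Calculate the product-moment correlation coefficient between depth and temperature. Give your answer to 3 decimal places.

-0.934

n = 5, Σx = 515, Σy = 109.9, Σxy = 11130.2, Σx² = 62105, Σy² = 2420.15
Sxx = Σx² − (Σx)²/n = 62105 − 53045 = 9060
Sxy = Σxy − (Σx)(Σy)/n = 11130.2 − 11319.7 = -189.5
Syy = Σy² − (Σy)²/n = 2420.15 − 2415.602 = 4.548
r = Sxy/√(Sxx·Syy) = -189.5/√(41204.88) = -189.5/202.989852 = -0.933544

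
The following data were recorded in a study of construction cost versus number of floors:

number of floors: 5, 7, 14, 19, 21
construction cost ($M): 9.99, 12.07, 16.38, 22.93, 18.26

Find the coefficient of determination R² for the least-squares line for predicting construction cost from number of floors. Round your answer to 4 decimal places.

n = 5, Σx = 66, Σy = 79.63, Σxy = 1182.89, Σx² = 1072, Σy² = 1373.0019
Sxx = Σx² − (Σx)²/n = 1072 − 871.2 = 200.8
Sxy = Σxy − (Σx)(Σy)/n = 1182.89 − 1051.116 = 131.774
Syy = Σy² − (Σy)²/n = 1373.0019 − 1268.18738 = 104.81452
R² = Sxy²/(Sxx·Syy) = (131.774)²/(200.8·104.81452) = 0.825039

0.8250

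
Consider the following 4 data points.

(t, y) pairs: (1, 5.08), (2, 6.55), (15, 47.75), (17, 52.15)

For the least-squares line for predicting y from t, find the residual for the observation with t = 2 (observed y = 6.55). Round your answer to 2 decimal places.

n = 4, Σx = 35, Σy = 111.53, Σxy = 1620.98, Σx² = 519
Sxx = Σx² − (Σx)²/n = 519 − 306.25 = 212.75
Sxy = Σxy − (Σx)(Σy)/n = 1620.98 − 975.8875 = 645.0925
b = Sxy/Sxx = 645.0925/212.75 = 3.032162
a = ȳ − b·x̄ = 27.8825 − 3.032162·8.75 = 1.351081
ŷ(2) = 1.351081 + 3.032162·2 = 7.415405
residual = y − ŷ = 6.55 − 7.415405 = -0.865405

-0.87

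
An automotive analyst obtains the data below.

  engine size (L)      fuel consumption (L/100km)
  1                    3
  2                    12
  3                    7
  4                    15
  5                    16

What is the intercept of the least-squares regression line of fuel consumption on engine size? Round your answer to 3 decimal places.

n = 5, Σx = 15, Σy = 53, Σxy = 188, Σx² = 55
Sxx = Σx² − (Σx)²/n = 55 − 45 = 10
Sxy = Σxy − (Σx)(Σy)/n = 188 − 159 = 29
b = Sxy/Sxx = 29/10 = 2.9
a = ȳ − b·x̄ = 10.6 − 2.9·3 = 1.9

1.900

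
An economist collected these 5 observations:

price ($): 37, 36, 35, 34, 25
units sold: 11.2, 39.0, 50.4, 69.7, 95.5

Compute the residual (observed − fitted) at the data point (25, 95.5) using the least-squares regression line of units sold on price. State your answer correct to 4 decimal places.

-6.1511

n = 5, Σx = 167, Σy = 265.8, Σxy = 8339.7, Σx² = 5671
Sxx = Σx² − (Σx)²/n = 5671 − 5577.8 = 93.2
Sxy = Σxy − (Σx)(Σy)/n = 8339.7 − 8877.72 = -538.02
b = Sxy/Sxx = -538.02/93.2 = -5.772747
a = ȳ − b·x̄ = 53.16 − (-5.772747)·33.4 = 245.969742
ŷ(25) = 245.969742 + (-5.772747)·25 = 101.651073
residual = y − ŷ = 95.5 − 101.651073 = -6.151073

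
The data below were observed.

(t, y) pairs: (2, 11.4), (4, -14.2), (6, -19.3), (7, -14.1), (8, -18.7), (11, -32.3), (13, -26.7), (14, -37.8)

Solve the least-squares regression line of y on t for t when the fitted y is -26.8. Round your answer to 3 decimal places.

n = 8, Σx = 65, Σy = -151.7, Σxy = -1629.7, Σx² = 655
Sxx = Σx² − (Σx)²/n = 655 − 528.125 = 126.875
Sxy = Σxy − (Σx)(Σy)/n = -1629.7 − (-1232.5625) = -397.1375
b = Sxy/Sxx = -397.1375/126.875 = -3.130148
a = ȳ − b·x̄ = -18.9625 − (-3.130148)·8.125 = 6.469951
Set a + b·x = -26.8: x = (-26.8 − 6.469951) / (-3.130148) = 10.628875

10.629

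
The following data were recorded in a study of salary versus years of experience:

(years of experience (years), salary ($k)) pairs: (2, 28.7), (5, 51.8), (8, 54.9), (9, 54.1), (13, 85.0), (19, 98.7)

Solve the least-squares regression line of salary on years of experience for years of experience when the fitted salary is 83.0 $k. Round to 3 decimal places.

14.433

n = 6, Σx = 56, Σy = 373.2, Σxy = 4222.8, Σx² = 704
Sxx = Σx² − (Σx)²/n = 704 − 522.666667 = 181.333333
Sxy = Σxy − (Σx)(Σy)/n = 4222.8 − 3483.2 = 739.6
b = Sxy/Sxx = 739.6/181.333333 = 4.078676
a = ȳ − b·x̄ = 62.2 − 4.078676·9.333333 = 24.132353
Set a + b·x = 83.0: x = (83.0 − 24.132353) / 4.078676 = 14.433027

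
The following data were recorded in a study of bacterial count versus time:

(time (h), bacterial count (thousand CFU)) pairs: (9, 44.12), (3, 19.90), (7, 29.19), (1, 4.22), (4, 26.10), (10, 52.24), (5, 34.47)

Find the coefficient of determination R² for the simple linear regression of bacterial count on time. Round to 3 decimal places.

n = 7, Σx = 39, Σy = 210.24, Σxy = 1464.48, Σx² = 281, Σy² = 7810.8574
Sxx = Σx² − (Σx)²/n = 281 − 217.285714 = 63.714286
Sxy = Σxy − (Σx)(Σy)/n = 1464.48 − 1171.337143 = 293.142857
Syy = Σy² − (Σy)²/n = 7810.8574 − 6314.408229 = 1496.449171
R² = Sxy²/(Sxx·Syy) = (293.142857)²/(63.714286·1496.449171) = 0.901280

0.901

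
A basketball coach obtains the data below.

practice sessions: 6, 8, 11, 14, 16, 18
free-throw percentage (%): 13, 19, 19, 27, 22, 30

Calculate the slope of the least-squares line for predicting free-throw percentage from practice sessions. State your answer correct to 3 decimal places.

1.170

n = 6, Σx = 73, Σy = 130, Σxy = 1709, Σx² = 997
Sxx = Σx² − (Σx)²/n = 997 − 888.166667 = 108.833333
Sxy = Σxy − (Σx)(Σy)/n = 1709 − 1581.666667 = 127.333333
b = Sxy/Sxx = 127.333333/108.833333 = 1.169985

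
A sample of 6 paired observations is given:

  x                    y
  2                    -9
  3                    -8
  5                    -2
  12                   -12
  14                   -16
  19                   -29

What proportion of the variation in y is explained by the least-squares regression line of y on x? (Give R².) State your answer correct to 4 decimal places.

n = 6, Σx = 55, Σy = -76, Σxy = -971, Σx² = 739, Σy² = 1390
Sxx = Σx² − (Σx)²/n = 739 − 504.166667 = 234.833333
Sxy = Σxy − (Σx)(Σy)/n = -971 − (-696.666667) = -274.333333
Syy = Σy² − (Σy)²/n = 1390 − 962.666667 = 427.333333
R² = Sxy²/(Sxx·Syy) = (-274.333333)²/(234.833333·427.333333) = 0.749947

0.7499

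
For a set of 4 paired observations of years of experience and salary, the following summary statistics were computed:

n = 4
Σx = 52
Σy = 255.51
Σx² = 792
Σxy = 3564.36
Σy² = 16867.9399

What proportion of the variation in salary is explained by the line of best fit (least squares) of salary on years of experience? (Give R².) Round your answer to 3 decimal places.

0.929

Sxx = Σx² − (Σx)²/n = 792 − 676 = 116
Sxy = Σxy − (Σx)(Σy)/n = 3564.36 − 3321.63 = 242.73
Syy = Σy² − (Σy)²/n = 16867.9399 − 16321.340025 = 546.599875
R² = Sxy²/(Sxx·Syy) = (242.73)²/(116·546.599875) = 0.929222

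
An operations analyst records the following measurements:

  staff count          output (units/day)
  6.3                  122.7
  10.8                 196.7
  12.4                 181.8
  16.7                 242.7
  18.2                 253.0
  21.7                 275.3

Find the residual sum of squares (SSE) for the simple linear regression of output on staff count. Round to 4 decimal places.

756.8980

n = 6, Σx = 86.1, Σy = 1272.2, Σxy = 19783.39, Σx² = 1391.11, Σy² = 285499.8
Sxx = Σx² − (Σx)²/n = 1391.11 − 1235.535 = 155.575
Sxy = Σxy − (Σx)(Σy)/n = 19783.39 − 18256.07 = 1527.32
Syy = Σy² − (Σy)²/n = 285499.8 − 269748.806667 = 15750.993333
b = Sxy/Sxx = 1527.32/155.575 = 9.817259
SSE = Syy − b·Sxy = 15750.993333 − 9.817259·1527.32 = 756.897994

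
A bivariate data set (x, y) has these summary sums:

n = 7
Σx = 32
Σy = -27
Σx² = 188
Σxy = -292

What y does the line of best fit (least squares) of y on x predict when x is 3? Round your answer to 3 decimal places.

2.493

Sxx = Σx² − (Σx)²/n = 188 − 146.285714 = 41.714286
Sxy = Σxy − (Σx)(Σy)/n = -292 − (-123.428571) = -168.571429
b = Sxy/Sxx = -168.571429/41.714286 = -4.041096
a = ȳ − b·x̄ = -3.857143 − (-4.041096)·4.571429 = 14.616438
ŷ(3) = a + b·3 = 14.616438 + (-4.041096)·3 = 2.493151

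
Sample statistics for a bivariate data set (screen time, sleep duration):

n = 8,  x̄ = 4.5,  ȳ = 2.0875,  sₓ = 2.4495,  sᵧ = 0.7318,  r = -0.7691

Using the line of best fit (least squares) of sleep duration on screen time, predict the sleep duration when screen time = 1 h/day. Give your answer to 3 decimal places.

b = r · sᵧ/sₓ = -0.7691 · 0.7318/2.4495 = -0.229772
a = ȳ − b·x̄ = 2.0875 − (-0.229772)·4.5 = 3.121476
ŷ(1) = a + b·1 = 3.121476 + (-0.229772)·1 = 2.891703

2.892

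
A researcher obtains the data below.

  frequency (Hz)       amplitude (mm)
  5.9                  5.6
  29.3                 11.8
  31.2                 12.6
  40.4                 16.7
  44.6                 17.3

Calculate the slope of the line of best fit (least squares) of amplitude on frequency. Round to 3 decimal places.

0.310

n = 5, Σx = 151.4, Σy = 64, Σxy = 2218.16, Σx² = 5488.06
Sxx = Σx² − (Σx)²/n = 5488.06 − 4584.392 = 903.668
Sxy = Σxy − (Σx)(Σy)/n = 2218.16 − 1937.92 = 280.24
b = Sxy/Sxx = 280.24/903.668 = 0.310114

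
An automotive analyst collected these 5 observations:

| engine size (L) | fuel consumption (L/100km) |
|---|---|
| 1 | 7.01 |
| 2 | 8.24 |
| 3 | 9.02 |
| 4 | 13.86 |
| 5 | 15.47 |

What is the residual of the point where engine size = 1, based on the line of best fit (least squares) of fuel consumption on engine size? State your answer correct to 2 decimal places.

0.80

n = 5, Σx = 15, Σy = 53.6, Σxy = 183.34, Σx² = 55
Sxx = Σx² − (Σx)²/n = 55 − 45 = 10
Sxy = Σxy − (Σx)(Σy)/n = 183.34 − 160.8 = 22.54
b = Sxy/Sxx = 22.54/10 = 2.254
a = ȳ − b·x̄ = 10.72 − 2.254·3 = 3.958
ŷ(1) = 3.958 + 2.254·1 = 6.212
residual = y − ŷ = 7.01 − 6.212 = 0.798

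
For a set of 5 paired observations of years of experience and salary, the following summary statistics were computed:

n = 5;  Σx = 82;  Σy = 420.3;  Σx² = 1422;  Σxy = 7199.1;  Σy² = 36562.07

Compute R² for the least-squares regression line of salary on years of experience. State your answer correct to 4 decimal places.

Sxx = Σx² − (Σx)²/n = 1422 − 1344.8 = 77.2
Sxy = Σxy − (Σx)(Σy)/n = 7199.1 − 6892.92 = 306.18
Syy = Σy² − (Σy)²/n = 36562.07 − 35330.418 = 1231.652
R² = Sxy²/(Sxx·Syy) = (306.18)²/(77.2·1231.652) = 0.985935

0.9859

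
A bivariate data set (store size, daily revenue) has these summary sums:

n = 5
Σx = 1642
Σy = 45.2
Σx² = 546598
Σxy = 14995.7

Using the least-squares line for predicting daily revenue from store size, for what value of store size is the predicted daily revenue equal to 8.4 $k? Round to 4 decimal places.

Sxx = Σx² − (Σx)²/n = 546598 − 539232.8 = 7365.2
Sxy = Σxy − (Σx)(Σy)/n = 14995.7 − 14843.68 = 152.02
b = Sxy/Sxx = 152.02/7365.2 = 0.020640
a = ȳ − b·x̄ = 9.04 − 0.020640·328.4 = 2.261723
Set a + b·x = 8.4: x = (8.4 − 2.261723) / 0.020640 = 297.392711

297.3927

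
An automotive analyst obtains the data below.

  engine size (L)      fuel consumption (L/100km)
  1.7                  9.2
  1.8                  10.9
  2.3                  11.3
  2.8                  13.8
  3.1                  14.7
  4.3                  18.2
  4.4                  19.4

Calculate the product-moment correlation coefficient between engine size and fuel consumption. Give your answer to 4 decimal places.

0.9903

n = 7, Σx = 20.4, Σy = 97.5, Σxy = 309.08, Σx² = 66.72, Σy² = 1445.27
Sxx = Σx² − (Σx)²/n = 66.72 − 59.451429 = 7.268571
Sxy = Σxy − (Σx)(Σy)/n = 309.08 − 284.142857 = 24.937143
Syy = Σy² − (Σy)²/n = 1445.27 − 1358.035714 = 87.234286
r = Sxy/√(Sxx·Syy) = 24.937143/√(634.068637) = 24.937143/25.180720 = 0.990327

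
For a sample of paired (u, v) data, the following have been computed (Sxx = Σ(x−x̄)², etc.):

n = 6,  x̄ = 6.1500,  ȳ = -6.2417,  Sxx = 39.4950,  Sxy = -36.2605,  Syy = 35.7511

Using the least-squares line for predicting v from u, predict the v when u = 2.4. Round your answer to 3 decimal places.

b = Sxy/Sxx = -36.2605/39.495 = -0.918104
a = ȳ − b·x̄ = -6.2417 − (-0.918104)·6.15 = -0.595363
ŷ(2.4) = a + b·2.4 = -0.595363 + (-0.918104)·2.4 = -2.798812

-2.799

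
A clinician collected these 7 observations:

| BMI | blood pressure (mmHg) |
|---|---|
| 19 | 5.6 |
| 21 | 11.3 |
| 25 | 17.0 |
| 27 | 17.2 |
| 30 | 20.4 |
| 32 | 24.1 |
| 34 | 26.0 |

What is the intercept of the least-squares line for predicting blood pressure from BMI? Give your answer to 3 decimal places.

-16.329

n = 7, Σx = 188, Σy = 121.6, Σxy = 3500.3, Σx² = 5236
Sxx = Σx² − (Σx)²/n = 5236 − 5049.142857 = 186.857143
Sxy = Σxy − (Σx)(Σy)/n = 3500.3 − 3265.828571 = 234.471429
b = Sxy/Sxx = 234.471429/186.857143 = 1.254817
a = ȳ − b·x̄ = 17.371429 − 1.254817·26.857143 = -16.329358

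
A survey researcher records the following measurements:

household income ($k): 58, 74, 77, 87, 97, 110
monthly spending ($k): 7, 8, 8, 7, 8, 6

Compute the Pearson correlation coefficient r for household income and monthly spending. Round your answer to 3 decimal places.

-0.397

n = 6, Σx = 503, Σy = 44, Σxy = 3659, Σx² = 43847, Σy² = 326
Sxx = Σx² − (Σx)²/n = 43847 − 42168.166667 = 1678.833333
Sxy = Σxy − (Σx)(Σy)/n = 3659 − 3688.666667 = -29.666667
Syy = Σy² − (Σy)²/n = 326 − 322.666667 = 3.333333
r = Sxy/√(Sxx·Syy) = -29.666667/√(5596.111111) = -29.666667/74.807159 = -0.396575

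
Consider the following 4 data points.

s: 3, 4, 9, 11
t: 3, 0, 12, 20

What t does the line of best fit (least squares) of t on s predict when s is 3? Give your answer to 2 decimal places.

0.31

n = 4, Σx = 27, Σy = 35, Σxy = 337, Σx² = 227
Sxx = Σx² − (Σx)²/n = 227 − 182.25 = 44.75
Sxy = Σxy − (Σx)(Σy)/n = 337 − 236.25 = 100.75
b = Sxy/Sxx = 100.75/44.75 = 2.251397
a = ȳ − b·x̄ = 8.75 − 2.251397·6.75 = -6.446927
ŷ(3) = a + b·3 = -6.446927 + 2.251397·3 = 0.307263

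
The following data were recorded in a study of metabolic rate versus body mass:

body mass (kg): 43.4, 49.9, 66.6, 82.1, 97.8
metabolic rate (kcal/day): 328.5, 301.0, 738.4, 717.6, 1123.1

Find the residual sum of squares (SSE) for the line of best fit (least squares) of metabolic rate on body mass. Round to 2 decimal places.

n = 5, Σx = 339.8, Σy = 3208.6, Σxy = 247208.38, Σx² = 25114.38, Σy² = 2520051.18
Sxx = Σx² − (Σx)²/n = 25114.38 − 23092.808 = 2021.572
Sxy = Σxy − (Σx)(Σy)/n = 247208.38 − 218056.456 = 29151.924
Syy = Σy² − (Σy)²/n = 2520051.18 − 2059022.792 = 461028.388
b = Sxy/Sxx = 29151.924/2021.572 = 14.420423
SSE = Syy − b·Sxy = 461028.388 − 14.420423·29151.924 = 40645.303499

40645.30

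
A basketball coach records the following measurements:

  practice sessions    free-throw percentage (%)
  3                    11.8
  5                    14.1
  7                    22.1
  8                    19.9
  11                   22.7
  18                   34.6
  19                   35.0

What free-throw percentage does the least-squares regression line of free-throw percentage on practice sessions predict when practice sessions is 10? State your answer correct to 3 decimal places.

n = 7, Σx = 71, Σy = 160.2, Σxy = 1957.3, Σx² = 953
Sxx = Σx² − (Σx)²/n = 953 − 720.142857 = 232.857143
Sxy = Σxy − (Σx)(Σy)/n = 1957.3 − 1624.885714 = 332.414286
b = Sxy/Sxx = 332.414286/232.857143 = 1.427546
a = ȳ − b·x̄ = 22.885714 − 1.427546·10.142857 = 8.406319
ŷ(10) = a + b·10 = 8.406319 + 1.427546·10 = 22.681779

22.682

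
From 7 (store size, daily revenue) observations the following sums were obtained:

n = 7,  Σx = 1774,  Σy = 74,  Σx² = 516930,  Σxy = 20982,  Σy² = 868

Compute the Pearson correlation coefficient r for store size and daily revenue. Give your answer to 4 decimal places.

0.9274

Sxx = Σx² − (Σx)²/n = 516930 − 449582.285714 = 67347.714286
Sxy = Σxy − (Σx)(Σy)/n = 20982 − 18753.714286 = 2228.285714
Syy = Σy² − (Σy)²/n = 868 − 782.285714 = 85.714286
r = Sxy/√(Sxx·Syy) = 2228.285714/√(5772661.224490) = 2228.285714/2402.636307 = 0.927434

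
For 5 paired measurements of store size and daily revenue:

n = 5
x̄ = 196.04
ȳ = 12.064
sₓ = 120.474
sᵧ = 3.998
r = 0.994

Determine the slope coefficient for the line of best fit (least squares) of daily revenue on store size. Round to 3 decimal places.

0.033

b = r · sᵧ/sₓ = 0.994 · 3.998/120.474 = 0.032986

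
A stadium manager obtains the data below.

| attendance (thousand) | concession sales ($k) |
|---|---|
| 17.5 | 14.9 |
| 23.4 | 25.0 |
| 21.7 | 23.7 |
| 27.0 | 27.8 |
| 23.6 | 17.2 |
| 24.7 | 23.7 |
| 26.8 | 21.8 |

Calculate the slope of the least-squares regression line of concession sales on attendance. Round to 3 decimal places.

n = 7, Σx = 164.7, Σy = 154.1, Σxy = 3686.19, Σx² = 3938.99
Sxx = Σx² − (Σx)²/n = 3938.99 − 3875.155714 = 63.834286
Sxy = Σxy − (Σx)(Σy)/n = 3686.19 − 3625.752857 = 60.437143
b = Sxy/Sxx = 60.437143/63.834286 = 0.946782

0.947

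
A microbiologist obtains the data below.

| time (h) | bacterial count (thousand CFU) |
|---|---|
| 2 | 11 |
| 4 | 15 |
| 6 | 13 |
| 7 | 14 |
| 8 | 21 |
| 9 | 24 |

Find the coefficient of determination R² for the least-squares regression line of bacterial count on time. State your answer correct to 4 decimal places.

n = 6, Σx = 36, Σy = 98, Σxy = 642, Σx² = 250, Σy² = 1728
Sxx = Σx² − (Σx)²/n = 250 − 216 = 34
Sxy = Σxy − (Σx)(Σy)/n = 642 − 588 = 54
Syy = Σy² − (Σy)²/n = 1728 − 1600.666667 = 127.333333
R² = Sxy²/(Sxx·Syy) = (54)²/(34·127.333333) = 0.673545

0.6735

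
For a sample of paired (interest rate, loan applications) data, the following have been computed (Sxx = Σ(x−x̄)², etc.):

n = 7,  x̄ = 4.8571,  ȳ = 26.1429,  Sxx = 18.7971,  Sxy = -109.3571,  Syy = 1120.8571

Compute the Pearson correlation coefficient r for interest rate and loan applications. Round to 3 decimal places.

-0.753

r = Sxy/√(Sxx·Syy) = -109.3571/√(21068.862994) = -109.3571/145.151173 = -0.753401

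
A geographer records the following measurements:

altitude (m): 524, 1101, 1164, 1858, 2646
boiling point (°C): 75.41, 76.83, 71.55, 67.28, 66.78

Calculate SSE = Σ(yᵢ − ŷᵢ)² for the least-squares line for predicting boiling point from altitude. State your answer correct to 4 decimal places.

n = 5, Σx = 7293, Σy = 357.85, Σxy = 509094.99, Σx² = 13295153, Σy² = 25695.0863
Sxx = Σx² − (Σx)²/n = 13295153 − 10637569.8 = 2657583.2
Sxy = Σxy − (Σx)(Σy)/n = 509094.99 − 521960.01 = -12865.02
Syy = Σy² − (Σy)²/n = 25695.0863 − 25611.3245 = 83.7618
b = Sxy/Sxx = -12865.02/2657583.2 = -0.004841
SSE = Syy − b·Sxy = 83.7618 − (-0.004841)·(-12865.02) = 21.483885

21.4839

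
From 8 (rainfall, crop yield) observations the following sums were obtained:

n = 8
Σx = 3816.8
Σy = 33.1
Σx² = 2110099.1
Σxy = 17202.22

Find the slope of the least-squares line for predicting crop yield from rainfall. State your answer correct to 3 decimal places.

0.005

Sxx = Σx² − (Σx)²/n = 2110099.1 − 1820995.28 = 289103.82
Sxy = Σxy − (Σx)(Σy)/n = 17202.22 − 15792.01 = 1410.21
b = Sxy/Sxx = 1410.21/289103.82 = 0.004878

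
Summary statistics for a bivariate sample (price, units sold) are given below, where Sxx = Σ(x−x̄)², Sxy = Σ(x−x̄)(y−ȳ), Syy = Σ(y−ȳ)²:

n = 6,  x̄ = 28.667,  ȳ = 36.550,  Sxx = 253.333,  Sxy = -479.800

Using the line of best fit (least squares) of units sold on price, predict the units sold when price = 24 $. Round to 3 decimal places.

45.389

b = Sxy/Sxx = -479.8/253.333 = -1.893950
a = ȳ − b·x̄ = 36.55 − (-1.893950)·28.667 = 90.843861
ŷ(24) = a + b·24 = 90.843861 + (-1.893950)·24 = 45.389064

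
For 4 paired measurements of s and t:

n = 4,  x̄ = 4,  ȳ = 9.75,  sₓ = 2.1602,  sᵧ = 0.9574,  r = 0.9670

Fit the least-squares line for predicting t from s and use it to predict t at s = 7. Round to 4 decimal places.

b = r · sᵧ/sₓ = 0.967 · 0.9574/2.1602 = 0.428574
a = ȳ − b·x̄ = 9.75 − 0.428574·4 = 8.035704
ŷ(7) = a + b·7 = 8.035704 + 0.428574·7 = 11.035722

11.0357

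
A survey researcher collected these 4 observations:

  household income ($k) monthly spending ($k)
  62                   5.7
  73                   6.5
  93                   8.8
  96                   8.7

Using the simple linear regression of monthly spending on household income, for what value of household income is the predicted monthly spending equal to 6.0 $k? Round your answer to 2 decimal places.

66.07

n = 4, Σx = 324, Σy = 29.7, Σxy = 2481.5, Σx² = 27038
Sxx = Σx² − (Σx)²/n = 27038 − 26244 = 794
Sxy = Σxy − (Σx)(Σy)/n = 2481.5 − 2405.7 = 75.8
b = Sxy/Sxx = 75.8/794 = 0.095466
a = ȳ − b·x̄ = 7.425 − 0.095466·81 = -0.307746
Set a + b·x = 6.0: x = (6.0 − (-0.307746)) / 0.095466 = 66.073219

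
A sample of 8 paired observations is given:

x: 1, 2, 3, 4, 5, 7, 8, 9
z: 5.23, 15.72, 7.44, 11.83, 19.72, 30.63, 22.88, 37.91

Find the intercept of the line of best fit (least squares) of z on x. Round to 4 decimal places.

n = 8, Σx = 39, Σy = 151.36, Σxy = 943.55, Σx² = 249
Sxx = Σx² − (Σx)²/n = 249 − 190.125 = 58.875
Sxy = Σxy − (Σx)(Σy)/n = 943.55 − 737.88 = 205.67
b = Sxy/Sxx = 205.67/58.875 = 3.493333
a = ȳ − b·x̄ = 18.92 − 3.493333·4.875 = 1.89

1.8900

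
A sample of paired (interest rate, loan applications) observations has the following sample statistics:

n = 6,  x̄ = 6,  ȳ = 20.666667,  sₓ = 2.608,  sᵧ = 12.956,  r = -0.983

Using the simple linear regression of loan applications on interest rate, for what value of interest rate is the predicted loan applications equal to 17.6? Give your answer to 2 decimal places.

6.63

b = r · sᵧ/sₓ = -0.983 · 12.956/2.608 = -4.883339
a = ȳ − b·x̄ = 20.666667 − (-4.883339)·6 = 49.966701
Set a + b·x = 17.6: x = (17.6 − 49.966701) / (-4.883339) = 6.627986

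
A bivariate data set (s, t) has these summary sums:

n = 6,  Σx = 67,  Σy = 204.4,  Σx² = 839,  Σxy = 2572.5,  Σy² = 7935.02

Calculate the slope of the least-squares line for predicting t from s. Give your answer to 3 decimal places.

Sxx = Σx² − (Σx)²/n = 839 − 748.166667 = 90.833333
Sxy = Σxy − (Σx)(Σy)/n = 2572.5 − 2282.466667 = 290.033333
b = Sxy/Sxx = 290.033333/90.833333 = 3.193028

3.193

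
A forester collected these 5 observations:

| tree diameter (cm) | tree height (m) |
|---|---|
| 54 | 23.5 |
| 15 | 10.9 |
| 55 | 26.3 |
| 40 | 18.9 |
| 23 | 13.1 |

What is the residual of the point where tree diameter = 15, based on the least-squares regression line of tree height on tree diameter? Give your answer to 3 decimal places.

n = 5, Σx = 187, Σy = 92.7, Σxy = 3936.3, Σx² = 8295
Sxx = Σx² − (Σx)²/n = 8295 − 6993.8 = 1301.2
Sxy = Σxy − (Σx)(Σy)/n = 3936.3 − 3466.98 = 469.32
b = Sxy/Sxx = 469.32/1301.2 = 0.360682
a = ȳ − b·x̄ = 18.54 − 0.360682·37.4 = 5.050476
ŷ(15) = 5.050476 + 0.360682·15 = 10.460713
residual = y − ŷ = 10.9 − 10.460713 = 0.439287

0.439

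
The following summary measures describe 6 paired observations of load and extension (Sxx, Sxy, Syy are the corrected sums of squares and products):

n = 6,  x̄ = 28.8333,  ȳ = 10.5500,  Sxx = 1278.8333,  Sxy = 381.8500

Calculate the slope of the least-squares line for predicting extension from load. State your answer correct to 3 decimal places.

0.299

b = Sxy/Sxx = 381.85/1278.8333 = 0.298592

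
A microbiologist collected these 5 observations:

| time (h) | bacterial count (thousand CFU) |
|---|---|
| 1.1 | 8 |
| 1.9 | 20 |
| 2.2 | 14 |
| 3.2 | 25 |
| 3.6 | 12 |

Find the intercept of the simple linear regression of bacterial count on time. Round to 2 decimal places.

9.18

n = 5, Σx = 12, Σy = 79, Σxy = 200.8, Σx² = 32.86
Sxx = Σx² − (Σx)²/n = 32.86 − 28.8 = 4.06
Sxy = Σxy − (Σx)(Σy)/n = 200.8 − 189.6 = 11.2
b = Sxy/Sxx = 11.2/4.06 = 2.758621
a = ȳ − b·x̄ = 15.8 − 2.758621·2.4 = 9.179310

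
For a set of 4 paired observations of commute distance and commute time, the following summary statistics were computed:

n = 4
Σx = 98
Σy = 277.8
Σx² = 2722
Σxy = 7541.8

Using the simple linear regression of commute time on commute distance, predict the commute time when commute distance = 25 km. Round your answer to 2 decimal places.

70.60

Sxx = Σx² − (Σx)²/n = 2722 − 2401 = 321
Sxy = Σxy − (Σx)(Σy)/n = 7541.8 − 6806.1 = 735.7
b = Sxy/Sxx = 735.7/321 = 2.291900
a = ȳ − b·x̄ = 69.45 − 2.291900·24.5 = 13.298442
ŷ(25) = a + b·25 = 13.298442 + 2.291900·25 = 70.595950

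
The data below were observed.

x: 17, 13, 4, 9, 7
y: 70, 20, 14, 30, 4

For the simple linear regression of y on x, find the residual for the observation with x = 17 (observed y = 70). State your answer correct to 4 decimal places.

13.8615

n = 5, Σx = 50, Σy = 138, Σxy = 1804, Σx² = 604
Sxx = Σx² − (Σx)²/n = 604 − 500 = 104
Sxy = Σxy − (Σx)(Σy)/n = 1804 − 1380 = 424
b = Sxy/Sxx = 424/104 = 4.076923
a = ȳ − b·x̄ = 27.6 − 4.076923·10 = -13.169231
ŷ(17) = -13.169231 + 4.076923·17 = 56.138462
residual = y − ŷ = 70 − 56.138462 = 13.861538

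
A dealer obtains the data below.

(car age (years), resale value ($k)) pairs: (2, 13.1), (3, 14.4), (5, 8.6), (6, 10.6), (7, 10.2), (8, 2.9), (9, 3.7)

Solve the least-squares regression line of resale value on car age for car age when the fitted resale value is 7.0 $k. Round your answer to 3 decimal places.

7.100

n = 7, Σx = 40, Σy = 63.5, Σxy = 303.9, Σx² = 268
Sxx = Σx² − (Σx)²/n = 268 − 228.571429 = 39.428571
Sxy = Σxy − (Σx)(Σy)/n = 303.9 − 362.857143 = -58.957143
b = Sxy/Sxx = -58.957143/39.428571 = -1.495290
a = ȳ − b·x̄ = 9.071429 − (-1.495290)·5.714286 = 17.615942
Set a + b·x = 7.0: x = (7.0 − 17.615942) / (-1.495290) = 7.099588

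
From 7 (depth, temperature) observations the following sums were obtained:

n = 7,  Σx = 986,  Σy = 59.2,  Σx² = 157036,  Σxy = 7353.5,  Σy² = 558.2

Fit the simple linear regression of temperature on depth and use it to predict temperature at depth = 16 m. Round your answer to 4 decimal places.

15.2345

Sxx = Σx² − (Σx)²/n = 157036 − 138885.142857 = 18150.857143
Sxy = Σxy − (Σx)(Σy)/n = 7353.5 − 8338.742857 = -985.242857
b = Sxy/Sxx = -985.242857/18150.857143 = -0.054281
a = ȳ − b·x̄ = 8.457143 − (-0.054281)·140.857143 = 16.102980
ŷ(16) = a + b·16 = 16.102980 + (-0.054281)·16 = 15.234487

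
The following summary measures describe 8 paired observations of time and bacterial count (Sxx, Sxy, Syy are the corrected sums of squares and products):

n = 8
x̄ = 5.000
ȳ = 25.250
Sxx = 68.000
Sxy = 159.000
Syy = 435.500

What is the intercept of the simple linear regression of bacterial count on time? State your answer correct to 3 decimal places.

13.559

b = Sxy/Sxx = 159/68 = 2.338235
a = ȳ − b·x̄ = 25.25 − 2.338235·5 = 13.558824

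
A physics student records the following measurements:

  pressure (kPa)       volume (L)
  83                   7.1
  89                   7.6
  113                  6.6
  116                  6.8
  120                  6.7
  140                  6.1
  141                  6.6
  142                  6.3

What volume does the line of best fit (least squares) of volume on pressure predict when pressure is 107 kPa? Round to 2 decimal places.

n = 8, Σx = 944, Σy = 53.8, Σxy = 6283.5, Σx² = 115080
Sxx = Σx² − (Σx)²/n = 115080 − 111392 = 3688
Sxy = Σxy − (Σx)(Σy)/n = 6283.5 − 6348.4 = -64.9
b = Sxy/Sxx = -64.9/3688 = -0.017598
a = ȳ − b·x̄ = 6.725 − (-0.017598)·118 = 8.801518
ŷ(107) = a + b·107 = 8.801518 + (-0.017598)·107 = 6.918574

6.92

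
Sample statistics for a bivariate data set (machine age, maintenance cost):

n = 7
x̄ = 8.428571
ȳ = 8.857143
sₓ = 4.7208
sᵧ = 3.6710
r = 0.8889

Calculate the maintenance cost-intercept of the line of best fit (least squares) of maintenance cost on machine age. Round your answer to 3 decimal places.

b = r · sᵧ/sₓ = 0.8889 · 3.671/4.7208 = 0.691229
a = ȳ − b·x̄ = 8.857143 − 0.691229·8.428571 = 3.031074

3.031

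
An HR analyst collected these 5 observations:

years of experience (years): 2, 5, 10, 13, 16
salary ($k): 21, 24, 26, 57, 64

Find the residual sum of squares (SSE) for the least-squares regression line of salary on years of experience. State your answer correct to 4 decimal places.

n = 5, Σx = 46, Σy = 192, Σxy = 2187, Σx² = 554, Σy² = 9038
Sxx = Σx² − (Σx)²/n = 554 − 423.2 = 130.8
Sxy = Σxy − (Σx)(Σy)/n = 2187 − 1766.4 = 420.6
Syy = Σy² − (Σy)²/n = 9038 − 7372.8 = 1665.2
b = Sxy/Sxx = 420.6/130.8 = 3.215596
SSE = Syy − b·Sxy = 1665.2 − 3.215596·420.6 = 312.720183

312.7202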